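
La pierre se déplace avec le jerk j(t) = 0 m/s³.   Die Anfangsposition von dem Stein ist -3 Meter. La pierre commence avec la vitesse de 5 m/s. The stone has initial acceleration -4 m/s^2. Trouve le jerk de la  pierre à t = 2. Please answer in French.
Nous avons le jerk j(t) = 0. En substituant t = 2: j(2) = 0.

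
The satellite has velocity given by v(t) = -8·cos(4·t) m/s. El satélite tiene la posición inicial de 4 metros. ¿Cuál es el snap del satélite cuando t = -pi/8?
Para resolver esto, necesitamos tomar 3 derivadas de nuestra ecuación de la velocidad v(t) = -8·cos(4·t). Tomando d/dt de v(t), encontramos a(t) = 32·sin(4·t). Tomando d/dt de a(t), encontramos j(t) = 128·cos(4·t). Derivando la sacudida, obtenemos el snap: s(t) = -512·sin(4·t). Usando s(t) = -512·sin(4·t) y sustituyendo t = -pi/8, encontramos s = 512.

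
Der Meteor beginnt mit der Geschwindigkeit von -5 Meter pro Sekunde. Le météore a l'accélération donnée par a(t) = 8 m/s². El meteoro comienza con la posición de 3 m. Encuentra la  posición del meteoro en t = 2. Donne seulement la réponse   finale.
x(2) = 9.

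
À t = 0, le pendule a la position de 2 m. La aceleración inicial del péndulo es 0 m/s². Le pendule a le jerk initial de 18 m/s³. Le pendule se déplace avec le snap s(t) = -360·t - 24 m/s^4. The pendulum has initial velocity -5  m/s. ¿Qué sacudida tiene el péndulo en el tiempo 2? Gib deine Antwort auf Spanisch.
Debemos encontrar la integral de nuestra ecuación del snap s(t) = -360·t - 24 1 vez. La antiderivada del snap, con j(0) = 18, da la sacudida: j(t) = -180·t^2 - 24·t + 18. Tenemos la sacudida j(t) = -180·t^2 - 24·t + 18. Sustituyendo t = 2: j(2) = -750.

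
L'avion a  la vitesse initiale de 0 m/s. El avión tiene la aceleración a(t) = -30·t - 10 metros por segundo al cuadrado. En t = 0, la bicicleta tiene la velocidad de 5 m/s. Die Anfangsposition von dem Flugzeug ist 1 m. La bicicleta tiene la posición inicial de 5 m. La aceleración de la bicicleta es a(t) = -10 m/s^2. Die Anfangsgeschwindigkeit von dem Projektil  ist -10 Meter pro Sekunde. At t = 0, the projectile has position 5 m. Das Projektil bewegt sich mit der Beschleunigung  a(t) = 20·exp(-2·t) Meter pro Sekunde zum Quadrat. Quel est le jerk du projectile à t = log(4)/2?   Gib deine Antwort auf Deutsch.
Wir müssen unsere Gleichung für die Beschleunigung a(t) = 20·exp(-2·t) 1-mal ableiten. Durch Ableiten von der Beschleunigung erhalten wir den Ruck: j(t) = -40·exp(-2·t). Wir haben den Ruck j(t) = -40·exp(-2·t). Durch Einsetzen von t = log(4)/2: j(log(4)/2) = -10.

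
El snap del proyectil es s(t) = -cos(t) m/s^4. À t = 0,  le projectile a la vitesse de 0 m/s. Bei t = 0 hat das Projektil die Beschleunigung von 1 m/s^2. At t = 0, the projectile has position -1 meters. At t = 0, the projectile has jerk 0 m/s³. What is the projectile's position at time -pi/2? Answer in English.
We must find the antiderivative of our snap equation s(t) = -cos(t) 4 times. Finding the integral of s(t) and using j(0) = 0: j(t) = -sin(t). Finding the integral of j(t) and using a(0) = 1: a(t) = cos(t). The integral of acceleration, with v(0) = 0, gives velocity: v(t) = sin(t). The antiderivative of velocity is position. Using x(0) = -1, we get x(t) = -cos(t). Using x(t) = -cos(t) and substituting t = -pi/2, we find x = 0.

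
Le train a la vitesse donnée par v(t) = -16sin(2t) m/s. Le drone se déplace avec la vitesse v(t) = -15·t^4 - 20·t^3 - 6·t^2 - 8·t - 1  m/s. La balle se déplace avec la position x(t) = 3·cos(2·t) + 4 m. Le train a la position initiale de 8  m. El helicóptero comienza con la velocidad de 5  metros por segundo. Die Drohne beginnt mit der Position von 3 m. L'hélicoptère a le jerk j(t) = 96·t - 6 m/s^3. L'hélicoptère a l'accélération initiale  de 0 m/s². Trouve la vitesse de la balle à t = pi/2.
En partant de la position x(t) = 3·cos(2·t) + 4, nous prenons 1 dérivée. En dérivant la position, nous obtenons la vitesse: v(t) = -6·sin(2·t). Nous avons la vitesse v(t) = -6·sin(2·t). En substituant t = pi/2: v(pi/2) = 0.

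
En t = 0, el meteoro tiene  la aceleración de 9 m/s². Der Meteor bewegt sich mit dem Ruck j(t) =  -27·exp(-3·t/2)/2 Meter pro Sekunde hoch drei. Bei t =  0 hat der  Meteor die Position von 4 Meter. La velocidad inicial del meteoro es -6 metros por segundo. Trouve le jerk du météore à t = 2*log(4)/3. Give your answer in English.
Using j(t) = -27·exp(-3·t/2)/2 and substituting t = 2*log(4)/3, we find j = -27/8.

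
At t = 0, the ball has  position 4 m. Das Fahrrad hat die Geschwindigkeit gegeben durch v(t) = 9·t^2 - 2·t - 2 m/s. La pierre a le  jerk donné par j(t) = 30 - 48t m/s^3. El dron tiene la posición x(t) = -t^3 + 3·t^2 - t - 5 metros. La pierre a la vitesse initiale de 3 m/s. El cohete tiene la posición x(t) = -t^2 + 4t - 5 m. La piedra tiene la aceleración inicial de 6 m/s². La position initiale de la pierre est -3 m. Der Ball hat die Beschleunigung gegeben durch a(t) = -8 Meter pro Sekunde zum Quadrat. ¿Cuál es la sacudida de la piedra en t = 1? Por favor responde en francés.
De l'équation du jerk j(t) = 30 - 48·t, nous substituons t = 1 pour obtenir j = -18.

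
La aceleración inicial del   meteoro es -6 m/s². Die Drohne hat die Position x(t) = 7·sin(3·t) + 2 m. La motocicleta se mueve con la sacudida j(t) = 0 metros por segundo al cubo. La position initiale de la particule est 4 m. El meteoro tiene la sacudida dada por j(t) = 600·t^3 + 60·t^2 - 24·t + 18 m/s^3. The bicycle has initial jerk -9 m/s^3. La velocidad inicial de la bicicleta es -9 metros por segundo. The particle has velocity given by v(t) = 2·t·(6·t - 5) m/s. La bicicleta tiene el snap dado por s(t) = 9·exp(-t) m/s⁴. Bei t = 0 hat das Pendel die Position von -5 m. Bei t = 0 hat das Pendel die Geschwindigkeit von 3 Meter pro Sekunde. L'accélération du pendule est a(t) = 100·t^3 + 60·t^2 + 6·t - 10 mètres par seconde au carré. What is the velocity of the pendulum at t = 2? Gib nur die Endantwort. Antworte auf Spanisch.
La respuesta es 555.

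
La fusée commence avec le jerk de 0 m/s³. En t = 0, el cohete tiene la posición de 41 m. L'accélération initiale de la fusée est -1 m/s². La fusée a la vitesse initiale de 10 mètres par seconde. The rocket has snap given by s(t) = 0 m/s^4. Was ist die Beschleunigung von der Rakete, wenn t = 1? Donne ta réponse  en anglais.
To solve this, we need to take 2 integrals of our snap equation s(t) = 0. Finding the integral of s(t) and using j(0) = 0: j(t) = 0. Taking ∫j(t)dt and applying a(0) = -1, we find a(t) = -1. We have acceleration a(t) = -1. Substituting t = 1: a(1) = -1.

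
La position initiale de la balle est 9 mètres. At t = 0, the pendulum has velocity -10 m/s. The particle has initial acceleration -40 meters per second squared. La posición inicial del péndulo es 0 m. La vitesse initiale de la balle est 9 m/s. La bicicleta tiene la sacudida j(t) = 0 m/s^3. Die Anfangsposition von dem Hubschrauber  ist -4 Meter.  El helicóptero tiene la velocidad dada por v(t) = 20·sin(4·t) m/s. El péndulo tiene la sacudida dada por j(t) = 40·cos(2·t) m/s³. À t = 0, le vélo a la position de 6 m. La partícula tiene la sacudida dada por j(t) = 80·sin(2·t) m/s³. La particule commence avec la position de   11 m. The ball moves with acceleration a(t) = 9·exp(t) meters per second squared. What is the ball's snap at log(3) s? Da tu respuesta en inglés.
We must differentiate our acceleration equation a(t) = 9·exp(t) 2 times. Taking d/dt of a(t), we find j(t) = 9·exp(t). Differentiating jerk, we get snap: s(t) = 9·exp(t). Using s(t) = 9·exp(t) and substituting t = log(3), we find s = 27.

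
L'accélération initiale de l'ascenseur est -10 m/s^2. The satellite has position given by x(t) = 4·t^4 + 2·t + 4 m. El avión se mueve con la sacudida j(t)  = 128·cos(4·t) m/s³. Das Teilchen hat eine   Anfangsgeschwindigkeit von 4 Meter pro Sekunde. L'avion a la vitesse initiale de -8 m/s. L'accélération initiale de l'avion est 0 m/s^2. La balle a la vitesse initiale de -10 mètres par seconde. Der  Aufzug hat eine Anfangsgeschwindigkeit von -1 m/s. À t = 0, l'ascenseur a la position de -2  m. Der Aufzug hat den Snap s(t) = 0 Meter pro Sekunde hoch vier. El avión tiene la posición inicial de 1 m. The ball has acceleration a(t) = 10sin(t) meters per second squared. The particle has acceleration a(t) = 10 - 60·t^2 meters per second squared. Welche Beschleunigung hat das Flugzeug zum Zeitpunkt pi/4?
Wir müssen die Stammfunktion unserer Gleichung für den Ruck j(t) = 128·cos(4·t) 1-mal finden. Durch Integration von dem Ruck und Verwendung der Anfangsbedingung a(0) = 0, erhalten wir a(t) = 32·sin(4·t). Wir haben die Beschleunigung a(t) = 32·sin(4·t). Durch Einsetzen von t = pi/4: a(pi/4) = 0.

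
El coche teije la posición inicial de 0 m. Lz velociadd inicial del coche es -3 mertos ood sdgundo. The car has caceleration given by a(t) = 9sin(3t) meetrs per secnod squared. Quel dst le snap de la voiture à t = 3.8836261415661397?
Pour résoudre ceci, nous devons prendre 2 dérivées de notre équation de l'accélération a(t) = 9·sin(3·t). La dérivée de l'accélération donne le jerk: j(t) = 27·cos(3·t). En dérivant le jerk, nous obtenons le snap: s(t) = -81·sin(3·t). En utilisant s(t) = -81·sin(3·t) et en substituant t = 3.8836261415661397, nous trouvons s = 64.2218725018626.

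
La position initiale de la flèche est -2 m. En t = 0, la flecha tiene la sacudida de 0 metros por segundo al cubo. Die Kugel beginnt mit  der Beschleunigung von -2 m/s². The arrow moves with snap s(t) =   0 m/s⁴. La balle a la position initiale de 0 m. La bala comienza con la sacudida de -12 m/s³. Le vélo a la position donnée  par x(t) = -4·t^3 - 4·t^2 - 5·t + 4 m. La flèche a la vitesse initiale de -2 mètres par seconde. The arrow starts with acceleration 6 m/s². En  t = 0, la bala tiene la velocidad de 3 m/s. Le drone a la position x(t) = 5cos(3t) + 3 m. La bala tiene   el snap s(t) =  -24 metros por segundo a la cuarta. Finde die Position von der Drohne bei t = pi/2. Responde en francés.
De l'équation de la position x(t) = 5·cos(3·t) + 3, nous substituons t = pi/2 pour obtenir x = 3.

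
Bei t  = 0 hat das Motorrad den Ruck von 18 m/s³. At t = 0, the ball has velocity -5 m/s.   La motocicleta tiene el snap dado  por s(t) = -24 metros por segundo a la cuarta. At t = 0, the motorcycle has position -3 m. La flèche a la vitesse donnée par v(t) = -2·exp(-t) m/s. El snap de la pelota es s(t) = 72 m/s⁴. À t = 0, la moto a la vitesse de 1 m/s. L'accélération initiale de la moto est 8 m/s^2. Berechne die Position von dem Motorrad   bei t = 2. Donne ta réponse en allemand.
Wir müssen das Integral unserer Gleichung für den Snap s(t) = -24 4-mal finden. Das Integral von dem Snap, mit j(0) = 18, ergibt den Ruck: j(t) = 18 - 24·t. Die Stammfunktion von dem Ruck, mit a(0) = 8, ergibt die Beschleunigung: a(t) = -12·t^2 + 18·t + 8. Die Stammfunktion von der Beschleunigung, mit v(0) = 1, ergibt die Geschwindigkeit: v(t) = -4·t^3 + 9·t^2 + 8·t + 1. Die Stammfunktion von der Geschwindigkeit ist die Position. Mit x(0) = -3 erhalten wir x(t) = -t^4 + 3·t^3 + 4·t^2 + t - 3. Wir haben die Position x(t) = -t^4 + 3·t^3 + 4·t^2 + t - 3. Durch Einsetzen von t = 2: x(2) = 23.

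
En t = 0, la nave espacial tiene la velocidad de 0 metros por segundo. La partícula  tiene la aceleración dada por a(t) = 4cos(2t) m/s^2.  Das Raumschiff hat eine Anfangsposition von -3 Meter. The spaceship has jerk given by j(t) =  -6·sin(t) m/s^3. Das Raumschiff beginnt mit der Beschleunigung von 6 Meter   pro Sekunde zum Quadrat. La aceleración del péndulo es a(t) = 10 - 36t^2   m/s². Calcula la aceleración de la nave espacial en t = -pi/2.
Debemos encontrar la antiderivada de nuestra ecuación de la sacudida j(t) = -6·sin(t) 1 vez. La integral de la sacudida, con a(0) = 6, da la aceleración: a(t) = 6·cos(t). Usando a(t) = 6·cos(t) y sustituyendo t = -pi/2, encontramos a = 0.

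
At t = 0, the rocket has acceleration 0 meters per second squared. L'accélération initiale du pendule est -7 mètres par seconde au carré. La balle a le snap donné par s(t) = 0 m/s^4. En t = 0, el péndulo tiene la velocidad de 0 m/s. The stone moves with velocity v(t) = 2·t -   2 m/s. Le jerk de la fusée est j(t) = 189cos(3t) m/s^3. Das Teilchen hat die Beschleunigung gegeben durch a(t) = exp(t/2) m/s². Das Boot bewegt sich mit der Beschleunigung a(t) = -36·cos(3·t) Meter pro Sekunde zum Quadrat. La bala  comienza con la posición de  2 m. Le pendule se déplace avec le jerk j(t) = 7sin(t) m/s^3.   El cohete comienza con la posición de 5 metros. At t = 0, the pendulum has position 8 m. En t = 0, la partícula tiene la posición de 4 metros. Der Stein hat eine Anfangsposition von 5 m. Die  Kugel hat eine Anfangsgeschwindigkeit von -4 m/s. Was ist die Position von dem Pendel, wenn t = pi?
Um dies zu lösen, müssen wir 3 Stammfunktionen unserer Gleichung für den Ruck j(t) = 7·sin(t) finden. Durch Integration von dem Ruck und Verwendung der Anfangsbedingung a(0) = -7, erhalten wir a(t) = -7·cos(t). Durch Integration von der Beschleunigung und Verwendung der Anfangsbedingung v(0) = 0, erhalten wir v(t) = -7·sin(t). Das Integral von der Geschwindigkeit ist die Position. Mit x(0) = 8 erhalten wir x(t) = 7·cos(t) + 1. Wir haben die Position x(t) = 7·cos(t) + 1. Durch Einsetzen von t = pi: x(pi) = -6.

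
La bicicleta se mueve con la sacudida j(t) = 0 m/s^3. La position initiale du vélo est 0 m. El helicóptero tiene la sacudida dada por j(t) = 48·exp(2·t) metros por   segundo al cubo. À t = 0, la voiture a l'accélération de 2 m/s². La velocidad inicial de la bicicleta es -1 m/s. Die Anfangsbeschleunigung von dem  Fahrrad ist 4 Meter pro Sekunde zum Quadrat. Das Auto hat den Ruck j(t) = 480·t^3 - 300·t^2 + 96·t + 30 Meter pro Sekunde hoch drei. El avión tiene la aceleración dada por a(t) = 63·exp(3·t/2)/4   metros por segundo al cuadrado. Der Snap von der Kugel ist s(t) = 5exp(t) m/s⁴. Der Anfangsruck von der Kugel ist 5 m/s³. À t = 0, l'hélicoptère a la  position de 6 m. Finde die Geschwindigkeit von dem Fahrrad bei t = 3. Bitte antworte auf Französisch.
Pour résoudre ceci, nous devons prendre 2 primitives de notre équation du jerk j(t) = 0. En intégrant le jerk et en utilisant la condition initiale a(0) = 4, nous obtenons a(t) = 4. L'intégrale de l'accélération est la vitesse. En utilisant v(0) = -1, nous obtenons v(t) = 4·t - 1. Nous avons la vitesse v(t) = 4·t - 1. En substituant t = 3: v(3) = 11.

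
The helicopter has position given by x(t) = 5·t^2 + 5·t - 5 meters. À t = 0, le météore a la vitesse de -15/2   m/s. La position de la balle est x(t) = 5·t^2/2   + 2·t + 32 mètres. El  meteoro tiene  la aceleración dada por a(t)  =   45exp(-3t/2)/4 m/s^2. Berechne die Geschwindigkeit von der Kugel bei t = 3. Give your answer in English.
We must differentiate our position equation x(t) = 5·t^2/2 + 2·t + 32 1 time. Differentiating position, we get velocity: v(t) = 5·t + 2. From the given velocity equation v(t) = 5·t + 2, we substitute t = 3 to get v = 17.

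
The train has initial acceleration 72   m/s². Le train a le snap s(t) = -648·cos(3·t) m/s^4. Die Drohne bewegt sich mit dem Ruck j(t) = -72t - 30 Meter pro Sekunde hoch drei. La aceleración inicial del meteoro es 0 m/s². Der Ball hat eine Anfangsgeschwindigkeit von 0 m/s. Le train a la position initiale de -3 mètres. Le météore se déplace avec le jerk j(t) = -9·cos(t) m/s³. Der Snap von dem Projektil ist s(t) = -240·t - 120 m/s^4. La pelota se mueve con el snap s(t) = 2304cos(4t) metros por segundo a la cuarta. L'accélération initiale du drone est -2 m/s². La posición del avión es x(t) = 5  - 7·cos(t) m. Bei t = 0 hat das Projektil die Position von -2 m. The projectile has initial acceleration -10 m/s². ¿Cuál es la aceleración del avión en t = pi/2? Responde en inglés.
Starting from position x(t) = 5 - 7·cos(t), we take 2 derivatives. Taking d/dt of x(t), we find v(t) = 7·sin(t). Taking d/dt of v(t), we find a(t) = 7·cos(t). We have acceleration a(t) = 7·cos(t). Substituting t = pi/2: a(pi/2) = 0.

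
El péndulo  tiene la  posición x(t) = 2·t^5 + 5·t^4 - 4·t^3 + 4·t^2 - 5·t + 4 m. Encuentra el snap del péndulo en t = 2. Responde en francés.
En partant de la position x(t) = 2·t^5 + 5·t^4 - 4·t^3 + 4·t^2 - 5·t + 4, nous prenons 4 dérivées. En dérivant la position, nous obtenons la vitesse: v(t) = 10·t^4 + 20·t^3 - 12·t^2 + 8·t - 5. En prenant d/dt de v(t), nous trouvons a(t) = 40·t^3 + 60·t^2 - 24·t + 8. La dérivée de l'accélération donne le jerk: j(t) = 120·t^2 + 120·t - 24. La dérivée du jerk donne le snap: s(t) = 240·t + 120. Nous avons le snap s(t) = 240·t + 120. En substituant t = 2: s(2) = 600.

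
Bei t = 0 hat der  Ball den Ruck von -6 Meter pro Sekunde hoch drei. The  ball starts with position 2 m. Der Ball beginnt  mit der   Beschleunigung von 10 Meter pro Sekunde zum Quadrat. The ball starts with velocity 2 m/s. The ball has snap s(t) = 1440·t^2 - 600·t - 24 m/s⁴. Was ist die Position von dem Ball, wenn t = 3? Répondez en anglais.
To find the answer, we compute 4 integrals of s(t) = 1440·t^2 - 600·t - 24. Taking ∫s(t)dt and applying j(0) = -6, we find j(t) = 480·t^3 - 300·t^2 - 24·t - 6. Finding the integral of j(t) and using a(0) = 10: a(t) = 120·t^4 - 100·t^3 - 12·t^2 - 6·t + 10. Taking ∫a(t)dt and applying v(0) = 2, we find v(t) = 24·t^5 - 25·t^4 - 4·t^3 - 3·t^2 + 10·t + 2. The integral of velocity is position. Using x(0) = 2, we get x(t) = 4·t^6 - 5·t^5 - t^4 - t^3 + 5·t^2 + 2·t + 2. From the given position equation x(t) = 4·t^6 - 5·t^5 - t^4 - t^3 + 5·t^2 + 2·t + 2, we substitute t = 3 to get x = 1646.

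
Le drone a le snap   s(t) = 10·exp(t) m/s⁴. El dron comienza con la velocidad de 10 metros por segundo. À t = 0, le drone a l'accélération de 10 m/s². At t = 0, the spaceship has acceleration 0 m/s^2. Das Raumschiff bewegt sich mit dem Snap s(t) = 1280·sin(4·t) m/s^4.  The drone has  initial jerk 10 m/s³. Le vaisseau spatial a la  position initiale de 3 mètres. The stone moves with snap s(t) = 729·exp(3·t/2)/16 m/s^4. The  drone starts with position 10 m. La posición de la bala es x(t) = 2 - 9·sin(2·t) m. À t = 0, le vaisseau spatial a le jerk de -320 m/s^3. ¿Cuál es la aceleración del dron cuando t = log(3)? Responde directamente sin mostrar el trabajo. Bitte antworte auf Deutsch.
Die Beschleunigung bei t = log(3) ist a = 30.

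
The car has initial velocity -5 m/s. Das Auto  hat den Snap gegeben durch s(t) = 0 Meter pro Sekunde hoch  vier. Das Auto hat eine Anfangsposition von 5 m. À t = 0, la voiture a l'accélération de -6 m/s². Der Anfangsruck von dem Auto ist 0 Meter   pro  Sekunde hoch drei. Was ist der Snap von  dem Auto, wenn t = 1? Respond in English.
From the given snap equation s(t) = 0, we substitute t = 1 to get s = 0.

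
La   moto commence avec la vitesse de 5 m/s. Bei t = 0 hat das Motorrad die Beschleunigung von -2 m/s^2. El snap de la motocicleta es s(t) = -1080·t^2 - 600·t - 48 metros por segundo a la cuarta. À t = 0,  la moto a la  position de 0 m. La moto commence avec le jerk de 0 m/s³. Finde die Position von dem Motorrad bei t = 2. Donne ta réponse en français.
Nous devons intégrer notre équation du snap s(t) = -1080·t^2 - 600·t - 48 4 fois. En intégrant le snap et en utilisant la condition initiale j(0) = 0, nous obtenons j(t) = 12·t·(-30·t^2 - 25·t - 4). La primitive du jerk, avec a(0) = -2, donne l'accélération: a(t) = -90·t^4 - 100·t^3 - 24·t^2 - 2. La primitive de l'accélération, avec v(0) = 5, donne la vitesse: v(t) = -18·t^5 - 25·t^4 - 8·t^3 - 2·t + 5. En prenant ∫v(t)dt et en appliquant x(0) = 0, nous trouvons x(t) = -3·t^6 - 5·t^5 - 2·t^4 - t^2 + 5·t. Nous avons la position x(t) = -3·t^6 - 5·t^5 - 2·t^4 - t^2 + 5·t. En substituant t = 2: x(2) = -378.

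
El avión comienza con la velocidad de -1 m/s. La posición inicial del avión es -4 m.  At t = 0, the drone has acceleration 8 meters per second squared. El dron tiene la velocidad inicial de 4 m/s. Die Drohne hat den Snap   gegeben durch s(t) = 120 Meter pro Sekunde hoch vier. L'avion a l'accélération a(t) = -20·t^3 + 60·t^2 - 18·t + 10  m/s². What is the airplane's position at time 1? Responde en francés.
Pour résoudre ceci, nous devons prendre 2 intégrales de notre équation de l'accélération a(t) = -20·t^3 + 60·t^2 - 18·t + 10. En intégrant l'accélération et en utilisant la condition initiale v(0) = -1, nous obtenons v(t) = -5·t^4 + 20·t^3 - 9·t^2 + 10·t - 1. L'intégrale de la vitesse, avec x(0) = -4, donne la position: x(t) = -t^5 + 5·t^4 - 3·t^3 + 5·t^2 - t - 4. Nous avons la position x(t) = -t^5 + 5·t^4 - 3·t^3 + 5·t^2 - t - 4. En substituant t = 1: x(1) = 1.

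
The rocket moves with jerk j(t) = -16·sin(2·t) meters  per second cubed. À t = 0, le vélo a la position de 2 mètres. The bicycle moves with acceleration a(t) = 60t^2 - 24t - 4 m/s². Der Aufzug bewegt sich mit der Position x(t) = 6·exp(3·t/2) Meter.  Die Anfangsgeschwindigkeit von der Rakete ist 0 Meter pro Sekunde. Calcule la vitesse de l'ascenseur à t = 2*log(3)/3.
Pour résoudre ceci, nous devons prendre 1 dérivée de notre équation de la position x(t) = 6·exp(3·t/2). La dérivée de la position donne la vitesse: v(t) = 9·exp(3·t/2). En utilisant v(t) = 9·exp(3·t/2) et en substituant t = 2*log(3)/3, nous trouvons v = 27.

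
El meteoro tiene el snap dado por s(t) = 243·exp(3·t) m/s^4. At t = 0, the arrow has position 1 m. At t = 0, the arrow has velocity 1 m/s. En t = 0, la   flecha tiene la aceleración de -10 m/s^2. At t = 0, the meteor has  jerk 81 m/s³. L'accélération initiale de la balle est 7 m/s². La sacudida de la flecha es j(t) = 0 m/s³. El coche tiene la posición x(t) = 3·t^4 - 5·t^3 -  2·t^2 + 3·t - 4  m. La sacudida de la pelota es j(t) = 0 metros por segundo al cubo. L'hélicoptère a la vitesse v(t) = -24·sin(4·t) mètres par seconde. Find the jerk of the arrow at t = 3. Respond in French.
En utilisant j(t) = 0 et en substituant t = 3, nous trouvons j = 0.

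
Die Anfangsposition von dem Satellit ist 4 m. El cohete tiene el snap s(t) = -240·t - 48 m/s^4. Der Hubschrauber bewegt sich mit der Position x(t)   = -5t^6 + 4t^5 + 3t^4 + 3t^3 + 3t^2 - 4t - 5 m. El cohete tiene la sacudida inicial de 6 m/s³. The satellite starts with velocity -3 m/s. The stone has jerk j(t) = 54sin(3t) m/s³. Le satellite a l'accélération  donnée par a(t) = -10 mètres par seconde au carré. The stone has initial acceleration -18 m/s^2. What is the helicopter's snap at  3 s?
Starting from position x(t) = -5·t^6 + 4·t^5 + 3·t^4 + 3·t^3 + 3·t^2 - 4·t - 5, we take 4 derivatives. Taking d/dt of x(t), we find v(t) = -30·t^5 + 20·t^4 + 12·t^3 + 9·t^2 + 6·t - 4. Taking d/dt of v(t), we find a(t) = -150·t^4 + 80·t^3 + 36·t^2 + 18·t + 6. Differentiating acceleration, we get jerk: j(t) = -600·t^3 + 240·t^2 + 72·t + 18. Taking d/dt of j(t), we find s(t) = -1800·t^2 + 480·t + 72. We have snap s(t) = -1800·t^2 + 480·t + 72. Substituting t = 3: s(3) = -14688.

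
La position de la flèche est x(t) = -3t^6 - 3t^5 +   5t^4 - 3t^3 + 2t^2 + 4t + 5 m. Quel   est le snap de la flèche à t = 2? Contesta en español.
Debemos derivar nuestra ecuación de la posición x(t) = -3·t^6 - 3·t^5 + 5·t^4 - 3·t^3 + 2·t^2 + 4·t + 5 4 veces. La derivada de la posición da la velocidad: v(t) = -18·t^5 - 15·t^4 + 20·t^3 - 9·t^2 + 4·t + 4. Derivando la velocidad, obtenemos la aceleración: a(t) = -90·t^4 - 60·t^3 + 60·t^2 - 18·t + 4. Tomando d/dt de a(t), encontramos j(t) = -360·t^3 - 180·t^2 + 120·t - 18. La derivada de la sacudida da el snap: s(t) = -1080·t^2 - 360·t + 120. De la ecuación del snap s(t) = -1080·t^2 - 360·t + 120, sustituimos t = 2 para obtener s = -4920.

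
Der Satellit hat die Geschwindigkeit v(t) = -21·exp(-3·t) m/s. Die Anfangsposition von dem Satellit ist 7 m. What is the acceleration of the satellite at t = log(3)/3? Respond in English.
We must differentiate our velocity equation v(t) = -21·exp(-3·t) 1 time. Differentiating velocity, we get acceleration: a(t) = 63·exp(-3·t). From the given acceleration equation a(t) = 63·exp(-3·t), we substitute t = log(3)/3 to get a = 21.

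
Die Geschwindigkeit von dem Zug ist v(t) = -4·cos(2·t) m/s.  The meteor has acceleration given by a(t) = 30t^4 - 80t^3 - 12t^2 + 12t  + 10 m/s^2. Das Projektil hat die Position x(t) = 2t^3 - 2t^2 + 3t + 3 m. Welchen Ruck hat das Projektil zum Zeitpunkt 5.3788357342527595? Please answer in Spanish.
Debemos derivar nuestra ecuación de la posición x(t) = 2·t^3 - 2·t^2 + 3·t + 3 3 veces. Tomando d/dt de x(t), encontramos v(t) = 6·t^2 - 4·t + 3. Tomando d/dt de v(t), encontramos a(t) = 12·t - 4. Derivando la aceleración, obtenemos la sacudida: j(t) = 12. De la ecuación de la sacudida j(t) = 12, sustituimos t = 5.3788357342527595 para obtener j = 12.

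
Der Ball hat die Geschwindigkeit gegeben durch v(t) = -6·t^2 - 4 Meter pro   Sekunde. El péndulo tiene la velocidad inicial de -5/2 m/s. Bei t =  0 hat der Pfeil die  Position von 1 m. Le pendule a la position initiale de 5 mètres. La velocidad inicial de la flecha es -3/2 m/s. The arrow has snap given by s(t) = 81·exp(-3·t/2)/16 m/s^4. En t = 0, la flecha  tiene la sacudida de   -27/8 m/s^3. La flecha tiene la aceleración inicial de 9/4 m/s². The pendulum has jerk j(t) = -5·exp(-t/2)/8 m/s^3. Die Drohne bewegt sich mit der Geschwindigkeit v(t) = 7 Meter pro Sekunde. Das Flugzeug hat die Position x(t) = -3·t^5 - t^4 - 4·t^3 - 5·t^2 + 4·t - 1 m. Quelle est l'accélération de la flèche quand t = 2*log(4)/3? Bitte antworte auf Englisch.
Starting from snap s(t) = 81·exp(-3·t/2)/16, we take 2 antiderivatives. Taking ∫s(t)dt and applying j(0) = -27/8, we find j(t) = -27·exp(-3·t/2)/8. The antiderivative of jerk is acceleration. Using a(0) = 9/4, we get a(t) = 9·exp(-3·t/2)/4. Using a(t) = 9·exp(-3·t/2)/4 and substituting t = 2*log(4)/3, we find a = 9/16.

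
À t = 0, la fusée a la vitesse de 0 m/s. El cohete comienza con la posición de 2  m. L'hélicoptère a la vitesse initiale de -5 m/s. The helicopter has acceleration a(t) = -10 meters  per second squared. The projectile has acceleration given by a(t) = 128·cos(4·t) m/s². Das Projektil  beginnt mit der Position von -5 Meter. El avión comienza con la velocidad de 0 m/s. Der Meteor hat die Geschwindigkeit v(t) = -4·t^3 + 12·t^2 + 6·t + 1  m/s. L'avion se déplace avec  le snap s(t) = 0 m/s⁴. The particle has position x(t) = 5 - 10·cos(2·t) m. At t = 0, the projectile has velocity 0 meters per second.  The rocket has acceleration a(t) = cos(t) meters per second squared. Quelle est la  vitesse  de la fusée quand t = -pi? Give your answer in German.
Wir müssen das Integral unserer Gleichung für die Beschleunigung a(t) = cos(t) 1-mal finden. Das Integral von der Beschleunigung ist die Geschwindigkeit. Mit v(0) = 0 erhalten wir v(t) = sin(t). Mit v(t) = sin(t) und Einsetzen von t = -pi, finden wir v = 0.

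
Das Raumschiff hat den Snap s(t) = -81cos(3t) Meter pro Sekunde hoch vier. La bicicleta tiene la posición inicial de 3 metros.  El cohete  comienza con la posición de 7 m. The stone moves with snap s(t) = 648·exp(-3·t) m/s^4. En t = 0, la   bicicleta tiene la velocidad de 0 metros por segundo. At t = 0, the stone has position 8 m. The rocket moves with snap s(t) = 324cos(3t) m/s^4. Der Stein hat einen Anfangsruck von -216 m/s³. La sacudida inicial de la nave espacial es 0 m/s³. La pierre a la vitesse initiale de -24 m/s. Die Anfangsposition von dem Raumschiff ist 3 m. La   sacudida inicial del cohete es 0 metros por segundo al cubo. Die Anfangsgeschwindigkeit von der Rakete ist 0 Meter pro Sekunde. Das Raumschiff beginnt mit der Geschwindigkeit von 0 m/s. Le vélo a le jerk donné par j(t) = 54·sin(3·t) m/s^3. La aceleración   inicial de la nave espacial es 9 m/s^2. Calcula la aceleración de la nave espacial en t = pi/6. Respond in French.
Pour résoudre ceci, nous devons prendre 2 primitives de notre équation du snap s(t) = -81·cos(3·t). En prenant ∫s(t)dt et en appliquant j(0) = 0, nous trouvons j(t) = -27·sin(3·t). En prenant ∫j(t)dt et en appliquant a(0) = 9, nous trouvons a(t) = 9·cos(3·t). En utilisant a(t) = 9·cos(3·t) et en substituant t = pi/6, nous trouvons a = 0.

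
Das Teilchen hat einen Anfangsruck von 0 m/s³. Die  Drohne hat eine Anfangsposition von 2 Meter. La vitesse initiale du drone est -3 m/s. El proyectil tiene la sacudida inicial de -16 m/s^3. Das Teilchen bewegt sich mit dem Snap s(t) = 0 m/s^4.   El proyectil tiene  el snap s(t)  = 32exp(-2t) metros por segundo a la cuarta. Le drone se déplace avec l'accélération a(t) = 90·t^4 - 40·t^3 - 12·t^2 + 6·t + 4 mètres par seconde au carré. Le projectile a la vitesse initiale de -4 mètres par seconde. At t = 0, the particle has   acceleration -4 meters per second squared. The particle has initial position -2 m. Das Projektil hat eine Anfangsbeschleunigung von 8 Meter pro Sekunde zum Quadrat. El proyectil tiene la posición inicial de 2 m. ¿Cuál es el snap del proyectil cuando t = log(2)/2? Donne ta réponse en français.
De l'équation du snap s(t) = 32·exp(-2·t), nous substituons t = log(2)/2 pour obtenir s = 16.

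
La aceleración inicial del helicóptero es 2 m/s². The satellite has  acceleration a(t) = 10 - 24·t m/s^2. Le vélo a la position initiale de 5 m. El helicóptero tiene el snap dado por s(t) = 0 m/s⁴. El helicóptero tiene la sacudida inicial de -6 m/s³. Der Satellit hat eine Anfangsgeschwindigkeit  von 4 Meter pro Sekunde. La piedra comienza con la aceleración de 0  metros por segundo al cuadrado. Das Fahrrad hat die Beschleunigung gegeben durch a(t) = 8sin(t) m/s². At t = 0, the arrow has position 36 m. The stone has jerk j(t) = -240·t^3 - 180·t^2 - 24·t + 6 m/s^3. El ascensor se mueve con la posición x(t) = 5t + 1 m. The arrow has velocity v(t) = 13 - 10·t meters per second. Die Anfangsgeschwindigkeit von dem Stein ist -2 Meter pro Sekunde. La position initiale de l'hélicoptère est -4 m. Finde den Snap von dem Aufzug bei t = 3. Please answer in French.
Nous devons dériver notre équation de la position x(t) = 5·t + 1 4 fois. La dérivée de la position donne la vitesse: v(t) = 5. En dérivant la vitesse, nous obtenons l'accélération: a(t) = 0. En prenant d/dt de a(t), nous trouvons j(t) = 0. En prenant d/dt de j(t), nous trouvons s(t) = 0. Nous avons le snap s(t) = 0. En substituant t = 3: s(3) = 0.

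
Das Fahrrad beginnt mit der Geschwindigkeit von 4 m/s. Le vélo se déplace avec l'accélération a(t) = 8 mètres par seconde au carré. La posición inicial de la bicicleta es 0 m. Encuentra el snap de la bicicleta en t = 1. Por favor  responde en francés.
En partant de l'accélération a(t) = 8, nous prenons 2 dérivées. La dérivée de l'accélération donne le jerk: j(t) = 0. En prenant d/dt de j(t), nous trouvons s(t) = 0. De l'équation du snap s(t) = 0, nous substituons t = 1 pour obtenir s = 0.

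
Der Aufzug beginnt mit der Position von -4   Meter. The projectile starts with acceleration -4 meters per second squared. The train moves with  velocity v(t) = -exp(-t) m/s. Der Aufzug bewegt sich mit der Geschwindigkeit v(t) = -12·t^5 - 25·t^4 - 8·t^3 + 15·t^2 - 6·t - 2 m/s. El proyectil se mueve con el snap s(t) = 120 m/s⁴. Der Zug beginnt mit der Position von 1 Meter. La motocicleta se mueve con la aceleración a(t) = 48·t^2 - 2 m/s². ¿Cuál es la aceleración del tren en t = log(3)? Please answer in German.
Um dies zu lösen, müssen wir 1 Ableitung unserer Gleichung für die Geschwindigkeit v(t) = -exp(-t) nehmen. Mit d/dt von v(t) finden wir a(t) = exp(-t). Wir haben die Beschleunigung a(t) = exp(-t). Durch Einsetzen von t = log(3): a(log(3)) = 1/3.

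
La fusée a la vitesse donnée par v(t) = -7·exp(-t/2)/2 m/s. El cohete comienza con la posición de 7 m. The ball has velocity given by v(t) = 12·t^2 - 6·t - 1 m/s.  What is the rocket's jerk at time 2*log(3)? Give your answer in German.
Wir müssen unsere Gleichung für die Geschwindigkeit v(t) = -7·exp(-t/2)/2 2-mal ableiten. Die Ableitung von der Geschwindigkeit ergibt die Beschleunigung: a(t) = 7·exp(-t/2)/4. Die Ableitung von der Beschleunigung ergibt den Ruck: j(t) = -7·exp(-t/2)/8. Mit j(t) = -7·exp(-t/2)/8 und Einsetzen von t = 2*log(3), finden wir j = -7/24.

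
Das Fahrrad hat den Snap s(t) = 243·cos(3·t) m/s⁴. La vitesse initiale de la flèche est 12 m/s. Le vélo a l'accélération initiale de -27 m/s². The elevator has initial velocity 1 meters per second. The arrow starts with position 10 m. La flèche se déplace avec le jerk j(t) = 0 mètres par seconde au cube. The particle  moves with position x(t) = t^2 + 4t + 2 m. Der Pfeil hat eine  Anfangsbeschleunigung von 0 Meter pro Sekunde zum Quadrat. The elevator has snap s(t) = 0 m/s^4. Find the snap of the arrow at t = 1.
Starting from jerk j(t) = 0, we take 1 derivative. Taking d/dt of j(t), we find s(t) = 0. From the given snap equation s(t) = 0, we substitute t = 1 to get s = 0.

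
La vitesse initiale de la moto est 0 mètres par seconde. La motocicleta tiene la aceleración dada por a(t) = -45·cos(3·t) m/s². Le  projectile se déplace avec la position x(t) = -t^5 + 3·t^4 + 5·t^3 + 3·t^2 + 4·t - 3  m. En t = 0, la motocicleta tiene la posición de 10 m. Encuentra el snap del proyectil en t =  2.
Debemos derivar nuestra ecuación de la posición x(t) = -t^5 + 3·t^4 + 5·t^3 + 3·t^2 + 4·t - 3 4 veces. Derivando la posición, obtenemos la velocidad: v(t) = -5·t^4 + 12·t^3 + 15·t^2 + 6·t + 4. Derivando la velocidad, obtenemos la aceleración: a(t) = -20·t^3 + 36·t^2 + 30·t + 6. Derivando la aceleración, obtenemos la sacudida: j(t) = -60·t^2 + 72·t + 30. Tomando d/dt de j(t), encontramos s(t) = 72 - 120·t. Usando s(t) = 72 - 120·t y sustituyendo t = 2, encontramos s = -168.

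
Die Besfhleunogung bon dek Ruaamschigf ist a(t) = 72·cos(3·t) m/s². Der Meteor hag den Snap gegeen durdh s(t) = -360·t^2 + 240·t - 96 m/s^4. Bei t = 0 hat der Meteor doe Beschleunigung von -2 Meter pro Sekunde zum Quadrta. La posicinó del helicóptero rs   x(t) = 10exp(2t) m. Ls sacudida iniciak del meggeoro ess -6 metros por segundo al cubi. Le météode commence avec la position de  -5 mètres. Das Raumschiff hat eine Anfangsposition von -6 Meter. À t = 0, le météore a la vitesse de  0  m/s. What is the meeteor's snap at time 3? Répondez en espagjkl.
De la ecuación del snap s(t) = -360·t^2 + 240·t - 96, sustituimos t = 3 para obtener s = -2616.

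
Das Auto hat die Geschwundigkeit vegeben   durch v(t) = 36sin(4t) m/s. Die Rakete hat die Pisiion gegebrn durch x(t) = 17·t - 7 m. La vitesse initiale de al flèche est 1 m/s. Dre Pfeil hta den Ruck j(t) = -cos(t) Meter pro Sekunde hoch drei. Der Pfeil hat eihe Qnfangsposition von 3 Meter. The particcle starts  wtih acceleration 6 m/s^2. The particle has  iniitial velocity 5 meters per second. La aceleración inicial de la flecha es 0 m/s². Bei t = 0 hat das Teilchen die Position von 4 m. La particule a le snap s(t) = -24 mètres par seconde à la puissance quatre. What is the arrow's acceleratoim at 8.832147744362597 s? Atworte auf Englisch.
To find the answer, we compute 1 antiderivative of j(t) = -cos(t). Finding the integral of j(t) and using a(0) = 0: a(t) = -sin(t). We have acceleration a(t) = -sin(t). Substituting t = 8.832147744362597: a(8.832147744362597) = -0.558544649737723.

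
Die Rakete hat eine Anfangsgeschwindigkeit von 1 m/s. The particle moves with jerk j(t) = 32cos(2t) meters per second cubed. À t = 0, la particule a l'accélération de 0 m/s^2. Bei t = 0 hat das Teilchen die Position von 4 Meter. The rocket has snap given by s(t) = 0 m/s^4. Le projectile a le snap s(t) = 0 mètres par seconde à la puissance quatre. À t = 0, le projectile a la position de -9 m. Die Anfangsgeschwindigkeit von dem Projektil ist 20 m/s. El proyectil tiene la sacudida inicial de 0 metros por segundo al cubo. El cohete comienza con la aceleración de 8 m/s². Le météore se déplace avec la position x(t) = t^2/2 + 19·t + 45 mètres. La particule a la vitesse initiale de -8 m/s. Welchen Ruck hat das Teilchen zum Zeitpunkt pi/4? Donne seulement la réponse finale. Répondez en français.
Le jerk à t = pi/4 est j = 0.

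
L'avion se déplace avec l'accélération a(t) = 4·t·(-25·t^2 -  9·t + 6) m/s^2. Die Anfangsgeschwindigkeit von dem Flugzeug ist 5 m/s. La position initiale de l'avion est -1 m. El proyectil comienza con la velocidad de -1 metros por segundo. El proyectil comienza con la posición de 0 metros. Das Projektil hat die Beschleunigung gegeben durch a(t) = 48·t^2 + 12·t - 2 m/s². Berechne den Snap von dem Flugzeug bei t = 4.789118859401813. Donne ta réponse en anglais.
Starting from acceleration a(t) = 4·t·(-25·t^2 - 9·t + 6), we take 2 derivatives. The derivative of acceleration gives jerk: j(t) = -100·t^2 + 4·t·(-50·t - 9) - 36·t + 24. Differentiating jerk, we get snap: s(t) = -600·t - 72. We have snap s(t) = -600·t - 72. Substituting t = 4.789118859401813: s(4.789118859401813) = -2945.47131564109.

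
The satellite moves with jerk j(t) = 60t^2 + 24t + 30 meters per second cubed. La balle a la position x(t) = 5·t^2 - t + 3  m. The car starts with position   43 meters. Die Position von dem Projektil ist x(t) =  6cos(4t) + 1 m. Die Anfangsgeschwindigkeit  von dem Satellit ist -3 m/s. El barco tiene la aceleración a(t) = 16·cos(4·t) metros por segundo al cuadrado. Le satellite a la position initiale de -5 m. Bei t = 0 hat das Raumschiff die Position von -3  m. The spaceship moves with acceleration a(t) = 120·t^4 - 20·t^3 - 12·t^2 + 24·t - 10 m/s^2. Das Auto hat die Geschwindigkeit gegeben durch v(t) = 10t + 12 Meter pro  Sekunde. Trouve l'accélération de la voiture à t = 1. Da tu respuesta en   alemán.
Wir müssen unsere Gleichung für die Geschwindigkeit v(t) = 10·t + 12 1-mal ableiten. Durch Ableiten von der Geschwindigkeit erhalten wir die Beschleunigung: a(t) = 10. Mit a(t) = 10 und Einsetzen von t = 1, finden wir a = 10.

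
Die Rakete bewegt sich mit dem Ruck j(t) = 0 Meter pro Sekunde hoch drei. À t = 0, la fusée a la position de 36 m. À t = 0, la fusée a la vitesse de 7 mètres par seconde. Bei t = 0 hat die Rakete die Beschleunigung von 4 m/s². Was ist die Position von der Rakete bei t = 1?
Wir müssen unsere Gleichung für den Ruck j(t) = 0 3-mal integrieren. Durch Integration von dem Ruck und Verwendung der Anfangsbedingung a(0) = 4, erhalten wir a(t) = 4. Durch Integration von der Beschleunigung und Verwendung der Anfangsbedingung v(0) = 7, erhalten wir v(t) = 4·t + 7. Die Stammfunktion von der Geschwindigkeit, mit x(0) = 36, ergibt die Position: x(t) = 2·t^2 + 7·t + 36. Aus der Gleichung für die Position x(t) = 2·t^2 + 7·t + 36, setzen wir t = 1 ein und erhalten x = 45.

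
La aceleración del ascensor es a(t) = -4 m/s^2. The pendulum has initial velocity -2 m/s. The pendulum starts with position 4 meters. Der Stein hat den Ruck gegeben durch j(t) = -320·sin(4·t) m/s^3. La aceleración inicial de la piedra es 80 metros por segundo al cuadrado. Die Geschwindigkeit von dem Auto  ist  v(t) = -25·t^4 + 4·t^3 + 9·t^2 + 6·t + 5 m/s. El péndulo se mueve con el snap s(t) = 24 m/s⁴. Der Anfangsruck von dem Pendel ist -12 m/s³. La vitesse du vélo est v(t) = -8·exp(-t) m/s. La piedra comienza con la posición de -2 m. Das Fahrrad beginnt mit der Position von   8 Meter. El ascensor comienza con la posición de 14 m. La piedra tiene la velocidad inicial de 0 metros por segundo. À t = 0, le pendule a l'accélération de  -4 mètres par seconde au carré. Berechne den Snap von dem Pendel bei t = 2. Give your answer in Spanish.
Usando s(t) = 24 y sustituyendo t = 2, encontramos s = 24.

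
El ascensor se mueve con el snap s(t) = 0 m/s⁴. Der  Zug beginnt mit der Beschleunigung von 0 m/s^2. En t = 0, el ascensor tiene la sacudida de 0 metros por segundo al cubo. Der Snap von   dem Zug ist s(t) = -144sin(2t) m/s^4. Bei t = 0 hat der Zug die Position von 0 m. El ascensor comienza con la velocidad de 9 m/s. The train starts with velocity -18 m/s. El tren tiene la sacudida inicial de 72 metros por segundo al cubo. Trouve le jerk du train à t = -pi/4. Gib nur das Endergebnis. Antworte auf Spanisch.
La respuesta es 0.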